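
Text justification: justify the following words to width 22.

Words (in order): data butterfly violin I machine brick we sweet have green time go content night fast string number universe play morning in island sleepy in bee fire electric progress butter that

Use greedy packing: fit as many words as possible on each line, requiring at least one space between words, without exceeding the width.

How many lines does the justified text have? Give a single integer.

Line 1: ['data', 'butterfly', 'violin'] (min_width=21, slack=1)
Line 2: ['I', 'machine', 'brick', 'we'] (min_width=18, slack=4)
Line 3: ['sweet', 'have', 'green', 'time'] (min_width=21, slack=1)
Line 4: ['go', 'content', 'night', 'fast'] (min_width=21, slack=1)
Line 5: ['string', 'number', 'universe'] (min_width=22, slack=0)
Line 6: ['play', 'morning', 'in', 'island'] (min_width=22, slack=0)
Line 7: ['sleepy', 'in', 'bee', 'fire'] (min_width=18, slack=4)
Line 8: ['electric', 'progress'] (min_width=17, slack=5)
Line 9: ['butter', 'that'] (min_width=11, slack=11)
Total lines: 9

Answer: 9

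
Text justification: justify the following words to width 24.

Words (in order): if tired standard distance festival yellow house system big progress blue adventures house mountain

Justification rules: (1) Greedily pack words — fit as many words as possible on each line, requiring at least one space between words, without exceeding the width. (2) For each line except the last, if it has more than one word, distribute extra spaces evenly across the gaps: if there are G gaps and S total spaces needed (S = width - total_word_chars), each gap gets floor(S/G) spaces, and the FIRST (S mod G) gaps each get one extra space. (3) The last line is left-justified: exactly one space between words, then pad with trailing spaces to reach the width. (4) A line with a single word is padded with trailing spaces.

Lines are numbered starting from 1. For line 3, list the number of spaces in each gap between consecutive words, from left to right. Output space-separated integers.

Answer: 5 5

Derivation:
Line 1: ['if', 'tired', 'standard'] (min_width=17, slack=7)
Line 2: ['distance', 'festival', 'yellow'] (min_width=24, slack=0)
Line 3: ['house', 'system', 'big'] (min_width=16, slack=8)
Line 4: ['progress', 'blue', 'adventures'] (min_width=24, slack=0)
Line 5: ['house', 'mountain'] (min_width=14, slack=10)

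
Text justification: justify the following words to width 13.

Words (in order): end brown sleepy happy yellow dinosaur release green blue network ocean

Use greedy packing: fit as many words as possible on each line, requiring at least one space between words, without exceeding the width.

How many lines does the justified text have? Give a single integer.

Line 1: ['end', 'brown'] (min_width=9, slack=4)
Line 2: ['sleepy', 'happy'] (min_width=12, slack=1)
Line 3: ['yellow'] (min_width=6, slack=7)
Line 4: ['dinosaur'] (min_width=8, slack=5)
Line 5: ['release', 'green'] (min_width=13, slack=0)
Line 6: ['blue', 'network'] (min_width=12, slack=1)
Line 7: ['ocean'] (min_width=5, slack=8)
Total lines: 7

Answer: 7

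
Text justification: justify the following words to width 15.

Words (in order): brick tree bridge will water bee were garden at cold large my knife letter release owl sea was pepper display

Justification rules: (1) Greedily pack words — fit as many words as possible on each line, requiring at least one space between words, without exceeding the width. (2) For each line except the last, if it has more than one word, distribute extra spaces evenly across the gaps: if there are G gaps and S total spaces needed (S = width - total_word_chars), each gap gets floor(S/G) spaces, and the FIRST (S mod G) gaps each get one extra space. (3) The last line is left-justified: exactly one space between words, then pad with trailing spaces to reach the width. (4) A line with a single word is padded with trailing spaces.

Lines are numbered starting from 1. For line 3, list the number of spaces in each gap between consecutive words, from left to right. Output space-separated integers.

Answer: 2 1

Derivation:
Line 1: ['brick', 'tree'] (min_width=10, slack=5)
Line 2: ['bridge', 'will'] (min_width=11, slack=4)
Line 3: ['water', 'bee', 'were'] (min_width=14, slack=1)
Line 4: ['garden', 'at', 'cold'] (min_width=14, slack=1)
Line 5: ['large', 'my', 'knife'] (min_width=14, slack=1)
Line 6: ['letter', 'release'] (min_width=14, slack=1)
Line 7: ['owl', 'sea', 'was'] (min_width=11, slack=4)
Line 8: ['pepper', 'display'] (min_width=14, slack=1)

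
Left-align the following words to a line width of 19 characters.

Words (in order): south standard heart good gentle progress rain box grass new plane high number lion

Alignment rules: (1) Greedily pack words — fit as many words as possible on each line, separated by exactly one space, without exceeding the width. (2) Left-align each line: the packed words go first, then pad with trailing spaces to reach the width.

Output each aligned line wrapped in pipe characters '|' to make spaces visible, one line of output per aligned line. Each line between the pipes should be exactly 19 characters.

Answer: |south standard     |
|heart good gentle  |
|progress rain box  |
|grass new plane    |
|high number lion   |

Derivation:
Line 1: ['south', 'standard'] (min_width=14, slack=5)
Line 2: ['heart', 'good', 'gentle'] (min_width=17, slack=2)
Line 3: ['progress', 'rain', 'box'] (min_width=17, slack=2)
Line 4: ['grass', 'new', 'plane'] (min_width=15, slack=4)
Line 5: ['high', 'number', 'lion'] (min_width=16, slack=3)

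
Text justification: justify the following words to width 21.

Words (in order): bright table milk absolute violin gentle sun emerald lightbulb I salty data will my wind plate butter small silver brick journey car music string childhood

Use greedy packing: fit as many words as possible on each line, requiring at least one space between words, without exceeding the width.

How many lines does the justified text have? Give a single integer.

Line 1: ['bright', 'table', 'milk'] (min_width=17, slack=4)
Line 2: ['absolute', 'violin'] (min_width=15, slack=6)
Line 3: ['gentle', 'sun', 'emerald'] (min_width=18, slack=3)
Line 4: ['lightbulb', 'I', 'salty'] (min_width=17, slack=4)
Line 5: ['data', 'will', 'my', 'wind'] (min_width=17, slack=4)
Line 6: ['plate', 'butter', 'small'] (min_width=18, slack=3)
Line 7: ['silver', 'brick', 'journey'] (min_width=20, slack=1)
Line 8: ['car', 'music', 'string'] (min_width=16, slack=5)
Line 9: ['childhood'] (min_width=9, slack=12)
Total lines: 9

Answer: 9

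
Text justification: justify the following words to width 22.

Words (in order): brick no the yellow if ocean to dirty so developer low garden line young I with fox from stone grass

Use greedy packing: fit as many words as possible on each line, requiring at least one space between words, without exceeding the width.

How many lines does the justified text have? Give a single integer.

Answer: 5

Derivation:
Line 1: ['brick', 'no', 'the', 'yellow', 'if'] (min_width=22, slack=0)
Line 2: ['ocean', 'to', 'dirty', 'so'] (min_width=17, slack=5)
Line 3: ['developer', 'low', 'garden'] (min_width=20, slack=2)
Line 4: ['line', 'young', 'I', 'with', 'fox'] (min_width=21, slack=1)
Line 5: ['from', 'stone', 'grass'] (min_width=16, slack=6)
Total lines: 5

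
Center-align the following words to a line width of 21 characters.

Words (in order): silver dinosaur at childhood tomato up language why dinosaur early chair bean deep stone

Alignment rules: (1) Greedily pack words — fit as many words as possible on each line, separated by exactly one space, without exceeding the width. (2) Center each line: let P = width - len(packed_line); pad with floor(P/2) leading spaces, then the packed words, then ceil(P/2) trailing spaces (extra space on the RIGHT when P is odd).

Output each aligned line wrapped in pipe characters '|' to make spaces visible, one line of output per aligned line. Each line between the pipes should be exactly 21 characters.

Answer: | silver dinosaur at  |
| childhood tomato up |
|language why dinosaur|
|early chair bean deep|
|        stone        |

Derivation:
Line 1: ['silver', 'dinosaur', 'at'] (min_width=18, slack=3)
Line 2: ['childhood', 'tomato', 'up'] (min_width=19, slack=2)
Line 3: ['language', 'why', 'dinosaur'] (min_width=21, slack=0)
Line 4: ['early', 'chair', 'bean', 'deep'] (min_width=21, slack=0)
Line 5: ['stone'] (min_width=5, slack=16)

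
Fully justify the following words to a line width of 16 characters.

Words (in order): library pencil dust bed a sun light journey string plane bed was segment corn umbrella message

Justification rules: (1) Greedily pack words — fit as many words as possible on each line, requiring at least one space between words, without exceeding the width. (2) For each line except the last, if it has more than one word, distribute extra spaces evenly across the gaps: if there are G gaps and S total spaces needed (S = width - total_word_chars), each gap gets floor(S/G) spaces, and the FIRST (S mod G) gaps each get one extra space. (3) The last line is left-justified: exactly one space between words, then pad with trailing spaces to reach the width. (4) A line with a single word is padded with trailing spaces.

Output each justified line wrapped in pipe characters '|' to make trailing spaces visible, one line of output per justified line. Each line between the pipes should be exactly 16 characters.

Line 1: ['library', 'pencil'] (min_width=14, slack=2)
Line 2: ['dust', 'bed', 'a', 'sun'] (min_width=14, slack=2)
Line 3: ['light', 'journey'] (min_width=13, slack=3)
Line 4: ['string', 'plane', 'bed'] (min_width=16, slack=0)
Line 5: ['was', 'segment', 'corn'] (min_width=16, slack=0)
Line 6: ['umbrella', 'message'] (min_width=16, slack=0)

Answer: |library   pencil|
|dust  bed  a sun|
|light    journey|
|string plane bed|
|was segment corn|
|umbrella message|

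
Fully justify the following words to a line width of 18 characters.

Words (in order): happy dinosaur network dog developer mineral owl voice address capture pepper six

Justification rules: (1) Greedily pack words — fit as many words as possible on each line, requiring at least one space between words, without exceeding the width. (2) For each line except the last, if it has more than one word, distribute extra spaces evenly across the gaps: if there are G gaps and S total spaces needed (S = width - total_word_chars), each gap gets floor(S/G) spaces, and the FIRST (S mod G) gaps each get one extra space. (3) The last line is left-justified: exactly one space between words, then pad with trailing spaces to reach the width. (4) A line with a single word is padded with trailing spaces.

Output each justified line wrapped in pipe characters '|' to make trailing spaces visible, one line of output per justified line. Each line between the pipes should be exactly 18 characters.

Answer: |happy     dinosaur|
|network        dog|
|developer  mineral|
|owl  voice address|
|capture pepper six|

Derivation:
Line 1: ['happy', 'dinosaur'] (min_width=14, slack=4)
Line 2: ['network', 'dog'] (min_width=11, slack=7)
Line 3: ['developer', 'mineral'] (min_width=17, slack=1)
Line 4: ['owl', 'voice', 'address'] (min_width=17, slack=1)
Line 5: ['capture', 'pepper', 'six'] (min_width=18, slack=0)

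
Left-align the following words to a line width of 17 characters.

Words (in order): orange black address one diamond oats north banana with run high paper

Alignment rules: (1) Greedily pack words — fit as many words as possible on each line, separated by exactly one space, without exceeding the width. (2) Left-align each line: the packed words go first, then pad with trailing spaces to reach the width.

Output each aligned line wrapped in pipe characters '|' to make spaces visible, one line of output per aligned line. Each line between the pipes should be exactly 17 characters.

Answer: |orange black     |
|address one      |
|diamond oats     |
|north banana with|
|run high paper   |

Derivation:
Line 1: ['orange', 'black'] (min_width=12, slack=5)
Line 2: ['address', 'one'] (min_width=11, slack=6)
Line 3: ['diamond', 'oats'] (min_width=12, slack=5)
Line 4: ['north', 'banana', 'with'] (min_width=17, slack=0)
Line 5: ['run', 'high', 'paper'] (min_width=14, slack=3)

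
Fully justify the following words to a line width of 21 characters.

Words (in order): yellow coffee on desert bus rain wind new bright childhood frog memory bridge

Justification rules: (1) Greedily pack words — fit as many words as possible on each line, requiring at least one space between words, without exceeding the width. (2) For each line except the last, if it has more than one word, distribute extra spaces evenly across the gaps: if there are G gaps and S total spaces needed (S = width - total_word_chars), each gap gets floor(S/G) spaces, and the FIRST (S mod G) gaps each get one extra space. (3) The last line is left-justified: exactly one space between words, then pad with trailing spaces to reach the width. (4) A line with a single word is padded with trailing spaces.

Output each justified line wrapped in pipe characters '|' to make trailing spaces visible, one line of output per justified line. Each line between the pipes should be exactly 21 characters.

Line 1: ['yellow', 'coffee', 'on'] (min_width=16, slack=5)
Line 2: ['desert', 'bus', 'rain', 'wind'] (min_width=20, slack=1)
Line 3: ['new', 'bright', 'childhood'] (min_width=20, slack=1)
Line 4: ['frog', 'memory', 'bridge'] (min_width=18, slack=3)

Answer: |yellow    coffee   on|
|desert  bus rain wind|
|new  bright childhood|
|frog memory bridge   |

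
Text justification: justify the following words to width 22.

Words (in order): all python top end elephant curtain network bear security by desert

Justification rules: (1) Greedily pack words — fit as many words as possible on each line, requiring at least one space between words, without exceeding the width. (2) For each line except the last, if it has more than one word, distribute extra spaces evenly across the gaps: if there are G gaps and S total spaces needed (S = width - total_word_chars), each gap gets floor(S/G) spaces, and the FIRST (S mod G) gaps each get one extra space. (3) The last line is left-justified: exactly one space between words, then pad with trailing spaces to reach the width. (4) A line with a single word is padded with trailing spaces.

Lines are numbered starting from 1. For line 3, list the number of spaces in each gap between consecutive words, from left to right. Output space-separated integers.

Answer: 2 1

Derivation:
Line 1: ['all', 'python', 'top', 'end'] (min_width=18, slack=4)
Line 2: ['elephant', 'curtain'] (min_width=16, slack=6)
Line 3: ['network', 'bear', 'security'] (min_width=21, slack=1)
Line 4: ['by', 'desert'] (min_width=9, slack=13)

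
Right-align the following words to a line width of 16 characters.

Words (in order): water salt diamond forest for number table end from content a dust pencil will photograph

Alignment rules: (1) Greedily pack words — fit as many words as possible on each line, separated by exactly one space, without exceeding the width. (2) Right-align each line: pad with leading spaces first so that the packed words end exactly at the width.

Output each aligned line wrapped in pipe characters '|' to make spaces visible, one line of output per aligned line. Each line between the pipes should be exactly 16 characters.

Line 1: ['water', 'salt'] (min_width=10, slack=6)
Line 2: ['diamond', 'forest'] (min_width=14, slack=2)
Line 3: ['for', 'number', 'table'] (min_width=16, slack=0)
Line 4: ['end', 'from', 'content'] (min_width=16, slack=0)
Line 5: ['a', 'dust', 'pencil'] (min_width=13, slack=3)
Line 6: ['will', 'photograph'] (min_width=15, slack=1)

Answer: |      water salt|
|  diamond forest|
|for number table|
|end from content|
|   a dust pencil|
| will photograph|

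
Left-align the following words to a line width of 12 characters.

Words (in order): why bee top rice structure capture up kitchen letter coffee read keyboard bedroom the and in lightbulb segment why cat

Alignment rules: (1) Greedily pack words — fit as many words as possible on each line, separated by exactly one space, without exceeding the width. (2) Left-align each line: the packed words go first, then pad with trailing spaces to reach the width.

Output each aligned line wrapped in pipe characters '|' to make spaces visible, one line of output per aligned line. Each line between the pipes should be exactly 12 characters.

Line 1: ['why', 'bee', 'top'] (min_width=11, slack=1)
Line 2: ['rice'] (min_width=4, slack=8)
Line 3: ['structure'] (min_width=9, slack=3)
Line 4: ['capture', 'up'] (min_width=10, slack=2)
Line 5: ['kitchen'] (min_width=7, slack=5)
Line 6: ['letter'] (min_width=6, slack=6)
Line 7: ['coffee', 'read'] (min_width=11, slack=1)
Line 8: ['keyboard'] (min_width=8, slack=4)
Line 9: ['bedroom', 'the'] (min_width=11, slack=1)
Line 10: ['and', 'in'] (min_width=6, slack=6)
Line 11: ['lightbulb'] (min_width=9, slack=3)
Line 12: ['segment', 'why'] (min_width=11, slack=1)
Line 13: ['cat'] (min_width=3, slack=9)

Answer: |why bee top |
|rice        |
|structure   |
|capture up  |
|kitchen     |
|letter      |
|coffee read |
|keyboard    |
|bedroom the |
|and in      |
|lightbulb   |
|segment why |
|cat         |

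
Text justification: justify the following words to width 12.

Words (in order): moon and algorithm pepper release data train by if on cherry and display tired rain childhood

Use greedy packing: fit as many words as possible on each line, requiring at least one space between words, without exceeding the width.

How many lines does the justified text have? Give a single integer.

Answer: 9

Derivation:
Line 1: ['moon', 'and'] (min_width=8, slack=4)
Line 2: ['algorithm'] (min_width=9, slack=3)
Line 3: ['pepper'] (min_width=6, slack=6)
Line 4: ['release', 'data'] (min_width=12, slack=0)
Line 5: ['train', 'by', 'if'] (min_width=11, slack=1)
Line 6: ['on', 'cherry'] (min_width=9, slack=3)
Line 7: ['and', 'display'] (min_width=11, slack=1)
Line 8: ['tired', 'rain'] (min_width=10, slack=2)
Line 9: ['childhood'] (min_width=9, slack=3)
Total lines: 9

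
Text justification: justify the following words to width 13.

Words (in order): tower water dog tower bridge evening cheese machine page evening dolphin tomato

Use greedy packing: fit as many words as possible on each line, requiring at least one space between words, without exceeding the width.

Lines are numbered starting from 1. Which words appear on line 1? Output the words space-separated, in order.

Line 1: ['tower', 'water'] (min_width=11, slack=2)
Line 2: ['dog', 'tower'] (min_width=9, slack=4)
Line 3: ['bridge'] (min_width=6, slack=7)
Line 4: ['evening'] (min_width=7, slack=6)
Line 5: ['cheese'] (min_width=6, slack=7)
Line 6: ['machine', 'page'] (min_width=12, slack=1)
Line 7: ['evening'] (min_width=7, slack=6)
Line 8: ['dolphin'] (min_width=7, slack=6)
Line 9: ['tomato'] (min_width=6, slack=7)

Answer: tower water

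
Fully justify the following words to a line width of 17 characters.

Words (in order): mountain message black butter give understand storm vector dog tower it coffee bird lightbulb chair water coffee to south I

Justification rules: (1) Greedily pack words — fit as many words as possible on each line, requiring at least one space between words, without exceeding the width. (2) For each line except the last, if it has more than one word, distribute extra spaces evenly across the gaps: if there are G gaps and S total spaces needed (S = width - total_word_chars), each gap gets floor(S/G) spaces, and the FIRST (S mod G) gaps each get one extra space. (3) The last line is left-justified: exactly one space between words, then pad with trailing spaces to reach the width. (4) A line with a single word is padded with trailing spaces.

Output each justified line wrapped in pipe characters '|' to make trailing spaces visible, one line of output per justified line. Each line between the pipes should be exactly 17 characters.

Line 1: ['mountain', 'message'] (min_width=16, slack=1)
Line 2: ['black', 'butter', 'give'] (min_width=17, slack=0)
Line 3: ['understand', 'storm'] (min_width=16, slack=1)
Line 4: ['vector', 'dog', 'tower'] (min_width=16, slack=1)
Line 5: ['it', 'coffee', 'bird'] (min_width=14, slack=3)
Line 6: ['lightbulb', 'chair'] (min_width=15, slack=2)
Line 7: ['water', 'coffee', 'to'] (min_width=15, slack=2)
Line 8: ['south', 'I'] (min_width=7, slack=10)

Answer: |mountain  message|
|black butter give|
|understand  storm|
|vector  dog tower|
|it   coffee  bird|
|lightbulb   chair|
|water  coffee  to|
|south I          |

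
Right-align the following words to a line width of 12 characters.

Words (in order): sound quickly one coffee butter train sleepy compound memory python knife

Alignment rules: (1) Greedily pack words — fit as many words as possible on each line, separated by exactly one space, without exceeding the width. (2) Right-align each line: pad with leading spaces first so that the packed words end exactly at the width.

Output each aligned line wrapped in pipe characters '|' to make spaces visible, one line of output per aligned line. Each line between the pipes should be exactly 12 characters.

Line 1: ['sound'] (min_width=5, slack=7)
Line 2: ['quickly', 'one'] (min_width=11, slack=1)
Line 3: ['coffee'] (min_width=6, slack=6)
Line 4: ['butter', 'train'] (min_width=12, slack=0)
Line 5: ['sleepy'] (min_width=6, slack=6)
Line 6: ['compound'] (min_width=8, slack=4)
Line 7: ['memory'] (min_width=6, slack=6)
Line 8: ['python', 'knife'] (min_width=12, slack=0)

Answer: |       sound|
| quickly one|
|      coffee|
|butter train|
|      sleepy|
|    compound|
|      memory|
|python knife|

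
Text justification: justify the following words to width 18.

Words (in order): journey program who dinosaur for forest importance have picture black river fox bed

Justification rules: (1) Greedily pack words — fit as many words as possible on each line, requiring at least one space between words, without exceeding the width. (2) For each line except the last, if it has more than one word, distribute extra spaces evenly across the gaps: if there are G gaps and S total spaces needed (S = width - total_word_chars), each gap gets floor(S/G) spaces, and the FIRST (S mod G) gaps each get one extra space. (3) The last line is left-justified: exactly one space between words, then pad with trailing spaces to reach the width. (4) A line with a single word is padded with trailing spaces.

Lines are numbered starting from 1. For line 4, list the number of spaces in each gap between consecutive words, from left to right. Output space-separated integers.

Line 1: ['journey', 'program'] (min_width=15, slack=3)
Line 2: ['who', 'dinosaur', 'for'] (min_width=16, slack=2)
Line 3: ['forest', 'importance'] (min_width=17, slack=1)
Line 4: ['have', 'picture', 'black'] (min_width=18, slack=0)
Line 5: ['river', 'fox', 'bed'] (min_width=13, slack=5)

Answer: 1 1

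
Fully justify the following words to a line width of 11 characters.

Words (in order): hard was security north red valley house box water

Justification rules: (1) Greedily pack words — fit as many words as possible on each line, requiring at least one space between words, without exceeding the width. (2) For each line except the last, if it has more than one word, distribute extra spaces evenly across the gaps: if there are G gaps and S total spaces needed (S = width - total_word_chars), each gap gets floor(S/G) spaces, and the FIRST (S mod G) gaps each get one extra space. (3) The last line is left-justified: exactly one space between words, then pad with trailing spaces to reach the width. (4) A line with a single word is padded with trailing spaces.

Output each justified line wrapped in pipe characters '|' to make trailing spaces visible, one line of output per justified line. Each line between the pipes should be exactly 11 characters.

Answer: |hard    was|
|security   |
|north   red|
|valley     |
|house   box|
|water      |

Derivation:
Line 1: ['hard', 'was'] (min_width=8, slack=3)
Line 2: ['security'] (min_width=8, slack=3)
Line 3: ['north', 'red'] (min_width=9, slack=2)
Line 4: ['valley'] (min_width=6, slack=5)
Line 5: ['house', 'box'] (min_width=9, slack=2)
Line 6: ['water'] (min_width=5, slack=6)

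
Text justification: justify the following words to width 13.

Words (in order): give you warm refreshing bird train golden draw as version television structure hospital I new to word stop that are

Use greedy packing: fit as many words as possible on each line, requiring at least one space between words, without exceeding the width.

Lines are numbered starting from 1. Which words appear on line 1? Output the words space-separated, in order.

Answer: give you warm

Derivation:
Line 1: ['give', 'you', 'warm'] (min_width=13, slack=0)
Line 2: ['refreshing'] (min_width=10, slack=3)
Line 3: ['bird', 'train'] (min_width=10, slack=3)
Line 4: ['golden', 'draw'] (min_width=11, slack=2)
Line 5: ['as', 'version'] (min_width=10, slack=3)
Line 6: ['television'] (min_width=10, slack=3)
Line 7: ['structure'] (min_width=9, slack=4)
Line 8: ['hospital', 'I'] (min_width=10, slack=3)
Line 9: ['new', 'to', 'word'] (min_width=11, slack=2)
Line 10: ['stop', 'that', 'are'] (min_width=13, slack=0)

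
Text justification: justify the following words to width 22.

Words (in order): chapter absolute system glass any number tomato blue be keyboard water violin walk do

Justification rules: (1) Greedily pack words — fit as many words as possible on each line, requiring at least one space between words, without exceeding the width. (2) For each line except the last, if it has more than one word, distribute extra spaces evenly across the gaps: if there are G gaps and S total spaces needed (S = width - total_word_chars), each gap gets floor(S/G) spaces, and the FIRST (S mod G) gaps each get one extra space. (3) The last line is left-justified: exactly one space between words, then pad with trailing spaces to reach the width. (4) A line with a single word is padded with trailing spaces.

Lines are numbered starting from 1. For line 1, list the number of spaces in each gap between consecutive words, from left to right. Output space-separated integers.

Answer: 7

Derivation:
Line 1: ['chapter', 'absolute'] (min_width=16, slack=6)
Line 2: ['system', 'glass', 'any'] (min_width=16, slack=6)
Line 3: ['number', 'tomato', 'blue', 'be'] (min_width=21, slack=1)
Line 4: ['keyboard', 'water', 'violin'] (min_width=21, slack=1)
Line 5: ['walk', 'do'] (min_width=7, slack=15)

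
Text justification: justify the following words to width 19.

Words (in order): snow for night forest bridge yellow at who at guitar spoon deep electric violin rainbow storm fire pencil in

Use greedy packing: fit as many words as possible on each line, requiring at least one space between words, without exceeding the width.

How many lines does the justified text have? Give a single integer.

Answer: 7

Derivation:
Line 1: ['snow', 'for', 'night'] (min_width=14, slack=5)
Line 2: ['forest', 'bridge'] (min_width=13, slack=6)
Line 3: ['yellow', 'at', 'who', 'at'] (min_width=16, slack=3)
Line 4: ['guitar', 'spoon', 'deep'] (min_width=17, slack=2)
Line 5: ['electric', 'violin'] (min_width=15, slack=4)
Line 6: ['rainbow', 'storm', 'fire'] (min_width=18, slack=1)
Line 7: ['pencil', 'in'] (min_width=9, slack=10)
Total lines: 7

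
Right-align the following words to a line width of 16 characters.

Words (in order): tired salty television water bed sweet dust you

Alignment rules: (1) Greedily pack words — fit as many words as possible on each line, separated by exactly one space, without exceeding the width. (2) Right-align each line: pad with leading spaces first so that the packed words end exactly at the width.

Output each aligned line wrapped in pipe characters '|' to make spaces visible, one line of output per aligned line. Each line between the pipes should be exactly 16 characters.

Answer: |     tired salty|
|television water|
|  bed sweet dust|
|             you|

Derivation:
Line 1: ['tired', 'salty'] (min_width=11, slack=5)
Line 2: ['television', 'water'] (min_width=16, slack=0)
Line 3: ['bed', 'sweet', 'dust'] (min_width=14, slack=2)
Line 4: ['you'] (min_width=3, slack=13)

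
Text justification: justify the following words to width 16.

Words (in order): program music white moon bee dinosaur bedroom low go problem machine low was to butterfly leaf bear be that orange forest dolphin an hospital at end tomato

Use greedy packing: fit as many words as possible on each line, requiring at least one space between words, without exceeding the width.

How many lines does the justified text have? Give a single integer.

Answer: 11

Derivation:
Line 1: ['program', 'music'] (min_width=13, slack=3)
Line 2: ['white', 'moon', 'bee'] (min_width=14, slack=2)
Line 3: ['dinosaur', 'bedroom'] (min_width=16, slack=0)
Line 4: ['low', 'go', 'problem'] (min_width=14, slack=2)
Line 5: ['machine', 'low', 'was'] (min_width=15, slack=1)
Line 6: ['to', 'butterfly'] (min_width=12, slack=4)
Line 7: ['leaf', 'bear', 'be'] (min_width=12, slack=4)
Line 8: ['that', 'orange'] (min_width=11, slack=5)
Line 9: ['forest', 'dolphin'] (min_width=14, slack=2)
Line 10: ['an', 'hospital', 'at'] (min_width=14, slack=2)
Line 11: ['end', 'tomato'] (min_width=10, slack=6)
Total lines: 11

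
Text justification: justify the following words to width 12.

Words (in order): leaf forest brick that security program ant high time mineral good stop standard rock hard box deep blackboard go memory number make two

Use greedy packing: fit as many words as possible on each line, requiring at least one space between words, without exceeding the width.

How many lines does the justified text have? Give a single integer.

Answer: 14

Derivation:
Line 1: ['leaf', 'forest'] (min_width=11, slack=1)
Line 2: ['brick', 'that'] (min_width=10, slack=2)
Line 3: ['security'] (min_width=8, slack=4)
Line 4: ['program', 'ant'] (min_width=11, slack=1)
Line 5: ['high', 'time'] (min_width=9, slack=3)
Line 6: ['mineral', 'good'] (min_width=12, slack=0)
Line 7: ['stop'] (min_width=4, slack=8)
Line 8: ['standard'] (min_width=8, slack=4)
Line 9: ['rock', 'hard'] (min_width=9, slack=3)
Line 10: ['box', 'deep'] (min_width=8, slack=4)
Line 11: ['blackboard'] (min_width=10, slack=2)
Line 12: ['go', 'memory'] (min_width=9, slack=3)
Line 13: ['number', 'make'] (min_width=11, slack=1)
Line 14: ['two'] (min_width=3, slack=9)
Total lines: 14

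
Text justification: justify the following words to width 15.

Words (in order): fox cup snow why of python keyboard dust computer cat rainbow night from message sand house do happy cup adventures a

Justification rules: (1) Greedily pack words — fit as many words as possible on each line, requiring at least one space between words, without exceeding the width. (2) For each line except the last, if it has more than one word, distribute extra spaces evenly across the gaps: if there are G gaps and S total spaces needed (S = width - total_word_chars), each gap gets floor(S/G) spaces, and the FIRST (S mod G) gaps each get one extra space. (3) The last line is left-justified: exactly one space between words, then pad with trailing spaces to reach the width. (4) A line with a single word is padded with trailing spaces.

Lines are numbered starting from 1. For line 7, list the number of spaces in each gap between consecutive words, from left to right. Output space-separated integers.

Answer: 2 2

Derivation:
Line 1: ['fox', 'cup', 'snow'] (min_width=12, slack=3)
Line 2: ['why', 'of', 'python'] (min_width=13, slack=2)
Line 3: ['keyboard', 'dust'] (min_width=13, slack=2)
Line 4: ['computer', 'cat'] (min_width=12, slack=3)
Line 5: ['rainbow', 'night'] (min_width=13, slack=2)
Line 6: ['from', 'message'] (min_width=12, slack=3)
Line 7: ['sand', 'house', 'do'] (min_width=13, slack=2)
Line 8: ['happy', 'cup'] (min_width=9, slack=6)
Line 9: ['adventures', 'a'] (min_width=12, slack=3)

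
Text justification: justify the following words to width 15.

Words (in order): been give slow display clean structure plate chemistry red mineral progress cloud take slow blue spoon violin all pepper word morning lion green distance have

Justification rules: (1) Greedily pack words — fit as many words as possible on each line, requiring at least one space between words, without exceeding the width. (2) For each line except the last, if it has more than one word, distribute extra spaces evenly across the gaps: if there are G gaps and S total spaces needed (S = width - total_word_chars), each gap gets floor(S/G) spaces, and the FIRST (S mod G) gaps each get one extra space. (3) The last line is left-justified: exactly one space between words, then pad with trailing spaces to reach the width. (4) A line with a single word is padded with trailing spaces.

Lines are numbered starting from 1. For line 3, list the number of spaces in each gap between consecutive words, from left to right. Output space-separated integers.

Line 1: ['been', 'give', 'slow'] (min_width=14, slack=1)
Line 2: ['display', 'clean'] (min_width=13, slack=2)
Line 3: ['structure', 'plate'] (min_width=15, slack=0)
Line 4: ['chemistry', 'red'] (min_width=13, slack=2)
Line 5: ['mineral'] (min_width=7, slack=8)
Line 6: ['progress', 'cloud'] (min_width=14, slack=1)
Line 7: ['take', 'slow', 'blue'] (min_width=14, slack=1)
Line 8: ['spoon', 'violin'] (min_width=12, slack=3)
Line 9: ['all', 'pepper', 'word'] (min_width=15, slack=0)
Line 10: ['morning', 'lion'] (min_width=12, slack=3)
Line 11: ['green', 'distance'] (min_width=14, slack=1)
Line 12: ['have'] (min_width=4, slack=11)

Answer: 1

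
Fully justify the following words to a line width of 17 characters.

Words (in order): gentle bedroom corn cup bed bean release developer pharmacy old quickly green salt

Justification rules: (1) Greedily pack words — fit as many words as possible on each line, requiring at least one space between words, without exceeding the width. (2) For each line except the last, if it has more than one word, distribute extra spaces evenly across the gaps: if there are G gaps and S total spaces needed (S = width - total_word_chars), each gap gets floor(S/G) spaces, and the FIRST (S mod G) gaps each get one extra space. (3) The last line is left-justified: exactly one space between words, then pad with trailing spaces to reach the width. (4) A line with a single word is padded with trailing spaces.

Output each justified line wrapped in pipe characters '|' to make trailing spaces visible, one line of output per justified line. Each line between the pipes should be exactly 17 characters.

Answer: |gentle    bedroom|
|corn cup bed bean|
|release developer|
|pharmacy      old|
|quickly     green|
|salt             |

Derivation:
Line 1: ['gentle', 'bedroom'] (min_width=14, slack=3)
Line 2: ['corn', 'cup', 'bed', 'bean'] (min_width=17, slack=0)
Line 3: ['release', 'developer'] (min_width=17, slack=0)
Line 4: ['pharmacy', 'old'] (min_width=12, slack=5)
Line 5: ['quickly', 'green'] (min_width=13, slack=4)
Line 6: ['salt'] (min_width=4, slack=13)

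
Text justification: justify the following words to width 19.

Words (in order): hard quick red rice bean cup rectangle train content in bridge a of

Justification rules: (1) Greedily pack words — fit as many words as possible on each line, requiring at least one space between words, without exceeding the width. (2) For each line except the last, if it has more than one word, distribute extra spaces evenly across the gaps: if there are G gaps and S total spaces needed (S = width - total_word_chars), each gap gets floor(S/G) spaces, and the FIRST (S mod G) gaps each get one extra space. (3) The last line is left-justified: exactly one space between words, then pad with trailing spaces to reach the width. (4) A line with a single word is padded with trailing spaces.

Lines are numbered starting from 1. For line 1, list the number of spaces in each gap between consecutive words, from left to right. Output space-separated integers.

Answer: 1 1 1

Derivation:
Line 1: ['hard', 'quick', 'red', 'rice'] (min_width=19, slack=0)
Line 2: ['bean', 'cup', 'rectangle'] (min_width=18, slack=1)
Line 3: ['train', 'content', 'in'] (min_width=16, slack=3)
Line 4: ['bridge', 'a', 'of'] (min_width=11, slack=8)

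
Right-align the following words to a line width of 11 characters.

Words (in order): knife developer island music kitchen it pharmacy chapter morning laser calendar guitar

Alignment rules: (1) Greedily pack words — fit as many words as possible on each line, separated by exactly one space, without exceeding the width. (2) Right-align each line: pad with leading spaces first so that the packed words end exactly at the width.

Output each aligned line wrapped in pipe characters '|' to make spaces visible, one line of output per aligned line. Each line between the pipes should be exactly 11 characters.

Line 1: ['knife'] (min_width=5, slack=6)
Line 2: ['developer'] (min_width=9, slack=2)
Line 3: ['island'] (min_width=6, slack=5)
Line 4: ['music'] (min_width=5, slack=6)
Line 5: ['kitchen', 'it'] (min_width=10, slack=1)
Line 6: ['pharmacy'] (min_width=8, slack=3)
Line 7: ['chapter'] (min_width=7, slack=4)
Line 8: ['morning'] (min_width=7, slack=4)
Line 9: ['laser'] (min_width=5, slack=6)
Line 10: ['calendar'] (min_width=8, slack=3)
Line 11: ['guitar'] (min_width=6, slack=5)

Answer: |      knife|
|  developer|
|     island|
|      music|
| kitchen it|
|   pharmacy|
|    chapter|
|    morning|
|      laser|
|   calendar|
|     guitar|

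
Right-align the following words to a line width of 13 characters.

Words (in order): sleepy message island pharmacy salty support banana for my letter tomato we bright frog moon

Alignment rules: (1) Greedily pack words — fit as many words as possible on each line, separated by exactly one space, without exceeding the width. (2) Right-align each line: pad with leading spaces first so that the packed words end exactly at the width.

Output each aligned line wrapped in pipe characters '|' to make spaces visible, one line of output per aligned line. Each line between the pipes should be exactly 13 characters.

Answer: |       sleepy|
|      message|
|       island|
|     pharmacy|
|salty support|
|banana for my|
|letter tomato|
|    we bright|
|    frog moon|

Derivation:
Line 1: ['sleepy'] (min_width=6, slack=7)
Line 2: ['message'] (min_width=7, slack=6)
Line 3: ['island'] (min_width=6, slack=7)
Line 4: ['pharmacy'] (min_width=8, slack=5)
Line 5: ['salty', 'support'] (min_width=13, slack=0)
Line 6: ['banana', 'for', 'my'] (min_width=13, slack=0)
Line 7: ['letter', 'tomato'] (min_width=13, slack=0)
Line 8: ['we', 'bright'] (min_width=9, slack=4)
Line 9: ['frog', 'moon'] (min_width=9, slack=4)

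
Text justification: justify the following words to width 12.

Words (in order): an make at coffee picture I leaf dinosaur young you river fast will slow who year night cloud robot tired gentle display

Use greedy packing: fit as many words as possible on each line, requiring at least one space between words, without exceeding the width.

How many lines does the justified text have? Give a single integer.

Line 1: ['an', 'make', 'at'] (min_width=10, slack=2)
Line 2: ['coffee'] (min_width=6, slack=6)
Line 3: ['picture', 'I'] (min_width=9, slack=3)
Line 4: ['leaf'] (min_width=4, slack=8)
Line 5: ['dinosaur'] (min_width=8, slack=4)
Line 6: ['young', 'you'] (min_width=9, slack=3)
Line 7: ['river', 'fast'] (min_width=10, slack=2)
Line 8: ['will', 'slow'] (min_width=9, slack=3)
Line 9: ['who', 'year'] (min_width=8, slack=4)
Line 10: ['night', 'cloud'] (min_width=11, slack=1)
Line 11: ['robot', 'tired'] (min_width=11, slack=1)
Line 12: ['gentle'] (min_width=6, slack=6)
Line 13: ['display'] (min_width=7, slack=5)
Total lines: 13

Answer: 13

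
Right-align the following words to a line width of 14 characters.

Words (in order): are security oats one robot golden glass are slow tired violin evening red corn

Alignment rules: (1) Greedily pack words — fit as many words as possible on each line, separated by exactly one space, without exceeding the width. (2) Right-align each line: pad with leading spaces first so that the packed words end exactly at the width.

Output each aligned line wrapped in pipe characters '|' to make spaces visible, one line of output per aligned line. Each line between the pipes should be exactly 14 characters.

Line 1: ['are', 'security'] (min_width=12, slack=2)
Line 2: ['oats', 'one', 'robot'] (min_width=14, slack=0)
Line 3: ['golden', 'glass'] (min_width=12, slack=2)
Line 4: ['are', 'slow', 'tired'] (min_width=14, slack=0)
Line 5: ['violin', 'evening'] (min_width=14, slack=0)
Line 6: ['red', 'corn'] (min_width=8, slack=6)

Answer: |  are security|
|oats one robot|
|  golden glass|
|are slow tired|
|violin evening|
|      red corn|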